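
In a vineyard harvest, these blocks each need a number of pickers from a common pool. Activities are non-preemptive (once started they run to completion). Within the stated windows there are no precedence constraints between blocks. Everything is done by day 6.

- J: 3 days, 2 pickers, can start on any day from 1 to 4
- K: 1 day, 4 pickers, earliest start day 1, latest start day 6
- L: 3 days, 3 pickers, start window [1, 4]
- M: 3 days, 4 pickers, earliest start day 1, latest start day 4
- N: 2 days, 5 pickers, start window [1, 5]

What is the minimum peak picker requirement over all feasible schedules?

7

Early-start (J@1, K@1, L@1, M@1, N@1) gives peak 18: d1:18  d2:14  d3:9  d4:0  d5:0  d6:0.
Shift L→4, M→4, N→2.
Schedule J@1, K@1, L@4, M@4, N@2: d1:6  d2:7  d3:7  d4:7  d5:7  d6:7 — peak 7.
Total picker-days = 41 over 6 days ⇒ peak ≥ ⌈41/6⌉ = 7, so 7 is optimal.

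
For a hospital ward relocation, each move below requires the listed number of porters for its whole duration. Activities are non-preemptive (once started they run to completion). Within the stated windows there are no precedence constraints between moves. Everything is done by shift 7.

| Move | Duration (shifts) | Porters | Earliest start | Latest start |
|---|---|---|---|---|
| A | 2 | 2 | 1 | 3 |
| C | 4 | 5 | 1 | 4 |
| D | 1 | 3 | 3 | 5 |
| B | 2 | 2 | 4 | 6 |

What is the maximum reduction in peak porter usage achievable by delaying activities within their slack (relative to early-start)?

1

Early-start peak: s1:7  s2:7  s3:8  s4:7  s5:2  s6:0  s7:0 ⇒ 8.
Leveled (A@1, C@1, D@5, B@4): s1:7  s2:7  s3:5  s4:7  s5:5  s6:0  s7:0 ⇒ 7.
Reduction 8 − 7 = 1.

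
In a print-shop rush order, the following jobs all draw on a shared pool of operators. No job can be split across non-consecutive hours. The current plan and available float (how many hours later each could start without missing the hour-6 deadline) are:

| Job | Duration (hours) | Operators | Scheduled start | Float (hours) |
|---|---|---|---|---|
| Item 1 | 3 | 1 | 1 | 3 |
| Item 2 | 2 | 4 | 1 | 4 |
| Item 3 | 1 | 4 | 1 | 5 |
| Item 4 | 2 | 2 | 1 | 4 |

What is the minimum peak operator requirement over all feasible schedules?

Early-start (Item 1@1, Item 2@1, Item 3@1, Item 4@1) gives peak 11: h1:11  h2:7  h3:1  h4:0  h5:0  h6:0.
Shift Item 2→4, Item 3→6.
Schedule Item 1@1, Item 2@4, Item 3@6, Item 4@1: h1:3  h2:3  h3:1  h4:4  h5:4  h6:4 — peak 4.
Total operator-hours = 19 over 6 hours ⇒ peak ≥ ⌈19/6⌉ = 4, so 4 is optimal.

4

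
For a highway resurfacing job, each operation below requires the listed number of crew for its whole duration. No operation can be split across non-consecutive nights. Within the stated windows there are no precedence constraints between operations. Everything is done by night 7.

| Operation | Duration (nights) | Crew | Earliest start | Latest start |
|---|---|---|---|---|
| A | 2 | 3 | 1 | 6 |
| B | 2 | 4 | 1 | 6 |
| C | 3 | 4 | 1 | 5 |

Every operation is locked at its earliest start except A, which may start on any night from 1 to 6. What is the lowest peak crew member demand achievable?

8

A@1: n1:11  n2:11  n3:4  n4:0  n5:0  n6:0  n7:0 → peak 11
A@2: n1:8  n2:11  n3:7  n4:0  n5:0  n6:0  n7:0 → peak 11
A@3: n1:8  n2:8  n3:7  n4:3  n5:0  n6:0  n7:0 → peak 8
A@4: n1:8  n2:8  n3:4  n4:3  n5:3  n6:0  n7:0 → peak 8
A@5: n1:8  n2:8  n3:4  n4:0  n5:3  n6:3  n7:0 → peak 8
A@6: n1:8  n2:8  n3:4  n4:0  n5:0  n6:3  n7:3 → peak 8
Best is A@3, peak 8.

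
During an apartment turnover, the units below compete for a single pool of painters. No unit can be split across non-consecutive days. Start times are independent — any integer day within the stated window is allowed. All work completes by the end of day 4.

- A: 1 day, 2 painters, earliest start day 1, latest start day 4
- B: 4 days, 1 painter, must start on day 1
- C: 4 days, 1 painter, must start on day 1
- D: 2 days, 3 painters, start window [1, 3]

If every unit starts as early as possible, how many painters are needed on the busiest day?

Early-start schedule: A@1, B@1, C@1, D@1.
Load per day: day 1: 7, day 2: 5, day 3: 2, day 4: 2.
Peak is 7.

7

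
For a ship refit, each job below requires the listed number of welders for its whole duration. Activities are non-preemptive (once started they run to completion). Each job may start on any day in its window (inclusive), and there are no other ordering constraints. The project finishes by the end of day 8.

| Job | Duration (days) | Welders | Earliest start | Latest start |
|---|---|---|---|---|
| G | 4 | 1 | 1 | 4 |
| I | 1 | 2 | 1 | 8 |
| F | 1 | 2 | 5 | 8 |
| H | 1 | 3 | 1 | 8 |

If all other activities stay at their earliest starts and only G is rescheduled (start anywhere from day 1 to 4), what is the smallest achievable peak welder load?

5

G@1: d1:6  d2:1  d3:1  d4:1  d5:2  d6:0  d7:0  d8:0 → peak 6
G@2: d1:5  d2:1  d3:1  d4:1  d5:3  d6:0  d7:0  d8:0 → peak 5
G@3: d1:5  d2:0  d3:1  d4:1  d5:3  d6:1  d7:0  d8:0 → peak 5
G@4: d1:5  d2:0  d3:0  d4:1  d5:3  d6:1  d7:1  d8:0 → peak 5
Best is G@2, peak 5.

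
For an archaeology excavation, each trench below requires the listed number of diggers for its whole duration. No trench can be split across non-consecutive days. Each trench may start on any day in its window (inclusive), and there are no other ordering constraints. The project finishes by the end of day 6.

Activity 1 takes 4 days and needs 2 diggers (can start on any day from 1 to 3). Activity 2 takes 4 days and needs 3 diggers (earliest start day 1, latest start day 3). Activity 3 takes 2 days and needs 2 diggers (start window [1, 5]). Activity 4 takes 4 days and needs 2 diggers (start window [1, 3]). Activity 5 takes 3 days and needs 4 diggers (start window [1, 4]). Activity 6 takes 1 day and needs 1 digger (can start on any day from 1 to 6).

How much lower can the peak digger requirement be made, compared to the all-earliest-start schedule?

3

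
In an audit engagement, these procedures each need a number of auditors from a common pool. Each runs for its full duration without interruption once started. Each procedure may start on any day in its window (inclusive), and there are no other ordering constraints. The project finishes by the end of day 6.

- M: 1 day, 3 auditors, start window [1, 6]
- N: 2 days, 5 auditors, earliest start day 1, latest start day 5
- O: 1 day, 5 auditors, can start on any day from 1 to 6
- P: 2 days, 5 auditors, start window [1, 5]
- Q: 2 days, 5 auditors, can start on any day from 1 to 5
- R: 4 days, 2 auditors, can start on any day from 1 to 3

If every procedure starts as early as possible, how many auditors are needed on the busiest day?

25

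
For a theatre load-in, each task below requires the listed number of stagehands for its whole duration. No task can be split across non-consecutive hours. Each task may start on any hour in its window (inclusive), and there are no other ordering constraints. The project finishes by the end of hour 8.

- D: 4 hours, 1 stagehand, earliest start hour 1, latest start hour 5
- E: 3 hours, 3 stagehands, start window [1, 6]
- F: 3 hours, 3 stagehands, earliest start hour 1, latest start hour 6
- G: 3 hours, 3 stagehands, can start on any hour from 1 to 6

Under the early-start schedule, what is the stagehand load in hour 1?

At early start, hour 1 has: D, E, F, G.
Demand: 1 + 3 + 3 + 3 = 10.

10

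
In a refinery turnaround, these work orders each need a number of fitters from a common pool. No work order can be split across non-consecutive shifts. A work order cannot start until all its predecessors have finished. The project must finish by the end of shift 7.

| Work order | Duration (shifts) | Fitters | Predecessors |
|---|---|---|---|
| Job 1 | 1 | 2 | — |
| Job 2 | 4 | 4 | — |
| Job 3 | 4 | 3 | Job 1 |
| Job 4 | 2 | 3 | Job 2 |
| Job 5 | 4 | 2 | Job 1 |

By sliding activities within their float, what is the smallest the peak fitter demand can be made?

9

Schedule Job 1@1, Job 2@1, Job 3@2, Job 4@5, Job 5@2: s1:6  s2:9  s3:9  s4:9  s5:8  s6:3  s7:0 — peak 9.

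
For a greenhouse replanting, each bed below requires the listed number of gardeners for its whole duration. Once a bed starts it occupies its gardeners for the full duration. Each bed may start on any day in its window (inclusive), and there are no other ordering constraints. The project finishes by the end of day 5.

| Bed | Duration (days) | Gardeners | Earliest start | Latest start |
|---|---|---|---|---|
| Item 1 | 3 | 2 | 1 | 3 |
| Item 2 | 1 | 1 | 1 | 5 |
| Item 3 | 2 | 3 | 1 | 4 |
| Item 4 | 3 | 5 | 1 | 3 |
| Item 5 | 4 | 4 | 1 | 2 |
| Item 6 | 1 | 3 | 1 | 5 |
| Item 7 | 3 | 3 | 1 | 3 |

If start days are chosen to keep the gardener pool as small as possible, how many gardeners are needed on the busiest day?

14

Early-start (Item 1@1, Item 2@1, Item 3@1, Item 4@1, Item 5@1, Item 6@1, Item 7@1) gives peak 21: d1:21  d2:17  d3:14  d4:4  d5:0.
Shift Item 5→2, Item 7→3.
Schedule Item 1@1, Item 2@1, Item 3@1, Item 4@1, Item 5@2, Item 6@1, Item 7@3: d1:14  d2:14  d3:14  d4:7  d5:7 — peak 14.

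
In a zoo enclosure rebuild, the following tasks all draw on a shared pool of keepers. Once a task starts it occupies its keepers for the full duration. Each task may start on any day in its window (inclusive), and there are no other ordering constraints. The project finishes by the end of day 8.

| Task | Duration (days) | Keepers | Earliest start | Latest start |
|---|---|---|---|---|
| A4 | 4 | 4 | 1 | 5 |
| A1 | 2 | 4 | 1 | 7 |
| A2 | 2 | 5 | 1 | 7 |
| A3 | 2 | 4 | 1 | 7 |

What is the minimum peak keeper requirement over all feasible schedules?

Early-start (A4@1, A1@1, A2@1, A3@1) gives peak 17: d1:17  d2:17  d3:4  d4:4  d5:0  d6:0  d7:0  d8:0.
Shift A2→5, A3→3.
Schedule A4@1, A1@1, A2@5, A3@3: d1:8  d2:8  d3:8  d4:8  d5:5  d6:5  d7:0  d8:0 — peak 8.

8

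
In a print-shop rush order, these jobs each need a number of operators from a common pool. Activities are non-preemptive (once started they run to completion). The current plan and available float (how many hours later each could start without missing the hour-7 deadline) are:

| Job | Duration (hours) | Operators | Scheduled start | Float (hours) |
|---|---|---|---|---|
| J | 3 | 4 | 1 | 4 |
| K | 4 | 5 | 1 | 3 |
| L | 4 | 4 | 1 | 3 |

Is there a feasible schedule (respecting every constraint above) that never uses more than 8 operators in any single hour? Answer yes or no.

The minimum achievable peak is 9; 8 < 9, so no feasible schedule stays within the cap.

no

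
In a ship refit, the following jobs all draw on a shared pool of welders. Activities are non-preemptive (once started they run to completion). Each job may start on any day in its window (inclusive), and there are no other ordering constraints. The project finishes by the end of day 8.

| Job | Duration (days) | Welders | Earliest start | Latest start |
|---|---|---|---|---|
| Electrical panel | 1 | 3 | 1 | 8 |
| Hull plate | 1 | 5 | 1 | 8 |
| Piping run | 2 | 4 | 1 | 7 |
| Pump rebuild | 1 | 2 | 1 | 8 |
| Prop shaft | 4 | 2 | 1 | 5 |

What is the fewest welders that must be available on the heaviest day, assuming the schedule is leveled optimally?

5

Early-start (Electrical panel@1, Hull plate@1, Piping run@1, Pump rebuild@1, Prop shaft@1) gives peak 16: d1:16  d2:6  d3:2  d4:2  d5:0  d6:0  d7:0  d8:0.
Shift Hull plate→2, Piping run→3, Prop shaft→5.
Schedule Electrical panel@1, Hull plate@2, Piping run@3, Pump rebuild@1, Prop shaft@5: d1:5  d2:5  d3:4  d4:4  d5:2  d6:2  d7:2  d8:2 — peak 5.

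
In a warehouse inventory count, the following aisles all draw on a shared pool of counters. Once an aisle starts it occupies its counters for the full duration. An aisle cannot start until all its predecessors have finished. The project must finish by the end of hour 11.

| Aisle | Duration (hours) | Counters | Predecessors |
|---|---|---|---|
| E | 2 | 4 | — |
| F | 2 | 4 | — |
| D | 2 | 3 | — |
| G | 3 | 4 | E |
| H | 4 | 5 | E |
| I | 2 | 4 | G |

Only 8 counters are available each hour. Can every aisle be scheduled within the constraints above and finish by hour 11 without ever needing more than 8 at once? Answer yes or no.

Schedule E@1, F@1, D@3, G@3, H@6, I@10: h1:8  h2:8  h3:7  h4:7  h5:4  h6:5  h7:5  h8:5  h9:5  h10:4  h11:4 — peak 8 ≤ 8.

yes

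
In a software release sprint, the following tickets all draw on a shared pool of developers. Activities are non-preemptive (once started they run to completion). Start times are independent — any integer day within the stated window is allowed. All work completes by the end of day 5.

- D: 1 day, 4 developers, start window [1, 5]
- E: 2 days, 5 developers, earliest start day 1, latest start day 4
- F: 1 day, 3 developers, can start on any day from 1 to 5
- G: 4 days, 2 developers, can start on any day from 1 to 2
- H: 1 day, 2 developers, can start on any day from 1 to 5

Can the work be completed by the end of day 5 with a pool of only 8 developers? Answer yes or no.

yes

Schedule D@1, E@2, F@1, G@2, H@4: d1:7  d2:7  d3:7  d4:4  d5:2 — peak 7 ≤ 8.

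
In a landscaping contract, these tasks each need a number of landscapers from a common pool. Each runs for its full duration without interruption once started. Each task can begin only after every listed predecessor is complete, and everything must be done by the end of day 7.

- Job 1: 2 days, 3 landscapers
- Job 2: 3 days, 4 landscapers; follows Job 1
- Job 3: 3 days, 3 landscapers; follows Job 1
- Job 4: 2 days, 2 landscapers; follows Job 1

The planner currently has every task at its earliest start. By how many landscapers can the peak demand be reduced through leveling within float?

2

Early-start peak: d1:3  d2:3  d3:9  d4:9  d5:7  d6:0  d7:0 ⇒ 9.
Leveled (Job 1@1, Job 2@3, Job 3@3, Job 4@6): d1:3  d2:3  d3:7  d4:7  d5:7  d6:2  d7:2 ⇒ 7.
Reduction 9 − 7 = 2.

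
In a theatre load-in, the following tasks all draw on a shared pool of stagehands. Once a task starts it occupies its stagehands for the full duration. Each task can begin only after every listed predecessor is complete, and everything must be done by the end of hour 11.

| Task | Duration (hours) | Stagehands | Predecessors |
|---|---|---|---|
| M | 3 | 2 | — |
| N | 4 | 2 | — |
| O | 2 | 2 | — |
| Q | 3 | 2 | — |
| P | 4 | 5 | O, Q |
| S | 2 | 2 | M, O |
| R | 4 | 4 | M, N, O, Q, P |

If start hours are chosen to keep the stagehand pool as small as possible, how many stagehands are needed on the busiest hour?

Early-start (M@1, N@1, O@1, Q@1, P@4, S@4, R@8) gives peak 9: h1:8  h2:8  h3:6  h4:9  h5:7  h6:5  h7:5  h8:4  h9:4  h10:4  h11:4.
Shift N→3, S→7.
Schedule M@1, N@3, O@1, Q@1, P@4, S@7, R@8: h1:6  h2:6  h3:6  h4:7  h5:7  h6:7  h7:7  h8:6  h9:4  h10:4  h11:4 — peak 7.

7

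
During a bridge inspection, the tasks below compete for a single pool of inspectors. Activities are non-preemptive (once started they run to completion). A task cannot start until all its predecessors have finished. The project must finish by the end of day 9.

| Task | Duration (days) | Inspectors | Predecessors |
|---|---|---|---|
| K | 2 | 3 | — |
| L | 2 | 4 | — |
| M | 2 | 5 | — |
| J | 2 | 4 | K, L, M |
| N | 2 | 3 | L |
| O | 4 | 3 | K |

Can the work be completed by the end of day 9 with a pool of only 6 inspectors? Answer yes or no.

The minimum achievable peak is 7; 6 < 7, so no feasible schedule stays within the cap.

no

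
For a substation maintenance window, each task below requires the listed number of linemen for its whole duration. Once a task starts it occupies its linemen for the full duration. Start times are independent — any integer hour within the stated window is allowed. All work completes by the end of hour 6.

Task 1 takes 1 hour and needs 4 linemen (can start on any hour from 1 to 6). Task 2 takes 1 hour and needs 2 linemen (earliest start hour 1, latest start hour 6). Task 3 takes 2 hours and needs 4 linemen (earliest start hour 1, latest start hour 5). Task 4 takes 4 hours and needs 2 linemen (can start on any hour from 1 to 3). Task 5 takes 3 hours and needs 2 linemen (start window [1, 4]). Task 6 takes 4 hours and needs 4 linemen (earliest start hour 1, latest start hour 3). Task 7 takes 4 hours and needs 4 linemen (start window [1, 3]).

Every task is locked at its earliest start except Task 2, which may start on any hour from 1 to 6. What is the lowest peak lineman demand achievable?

20

Task 2@1: h1:22  h2:16  h3:12  h4:10  h5:0  h6:0 → peak 22
Task 2@2: h1:20  h2:18  h3:12  h4:10  h5:0  h6:0 → peak 20
Task 2@3: h1:20  h2:16  h3:14  h4:10  h5:0  h6:0 → peak 20
Task 2@4: h1:20  h2:16  h3:12  h4:12  h5:0  h6:0 → peak 20
Task 2@5: h1:20  h2:16  h3:12  h4:10  h5:2  h6:0 → peak 20
Task 2@6: h1:20  h2:16  h3:12  h4:10  h5:0  h6:2 → peak 20
Best is Task 2@2, peak 20.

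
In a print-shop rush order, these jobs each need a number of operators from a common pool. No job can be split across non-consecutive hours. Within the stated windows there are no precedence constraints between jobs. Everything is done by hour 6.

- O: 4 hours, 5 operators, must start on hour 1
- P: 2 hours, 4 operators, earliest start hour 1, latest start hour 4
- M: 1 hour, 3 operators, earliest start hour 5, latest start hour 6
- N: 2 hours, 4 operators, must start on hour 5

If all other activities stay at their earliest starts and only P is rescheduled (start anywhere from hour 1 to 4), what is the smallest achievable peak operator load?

P@1: h1:9  h2:9  h3:5  h4:5  h5:7  h6:4 → peak 9
P@2: h1:5  h2:9  h3:9  h4:5  h5:7  h6:4 → peak 9
P@3: h1:5  h2:5  h3:9  h4:9  h5:7  h6:4 → peak 9
P@4: h1:5  h2:5  h3:5  h4:9  h5:11  h6:4 → peak 11
Best is P@1, peak 9.

9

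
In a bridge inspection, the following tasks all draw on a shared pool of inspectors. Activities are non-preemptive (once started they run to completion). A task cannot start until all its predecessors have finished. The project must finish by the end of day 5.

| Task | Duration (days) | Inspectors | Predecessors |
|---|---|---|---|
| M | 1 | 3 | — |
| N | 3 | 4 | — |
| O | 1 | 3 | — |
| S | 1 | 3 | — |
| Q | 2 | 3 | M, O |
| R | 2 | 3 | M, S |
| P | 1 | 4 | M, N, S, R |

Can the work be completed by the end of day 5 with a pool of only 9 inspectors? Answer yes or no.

Schedule M@1, N@2, O@1, S@1, Q@4, R@2, P@5: d1:9  d2:7  d3:7  d4:7  d5:7 — peak 9 ≤ 9.

yes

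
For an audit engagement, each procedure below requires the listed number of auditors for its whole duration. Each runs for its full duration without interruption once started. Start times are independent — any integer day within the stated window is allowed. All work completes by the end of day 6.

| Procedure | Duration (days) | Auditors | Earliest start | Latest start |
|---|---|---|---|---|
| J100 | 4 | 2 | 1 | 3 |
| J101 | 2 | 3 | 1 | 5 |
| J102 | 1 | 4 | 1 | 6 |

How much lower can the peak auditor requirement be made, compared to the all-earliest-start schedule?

Early-start peak: d1:9  d2:5  d3:2  d4:2  d5:0  d6:0 ⇒ 9.
Leveled (J100@1, J101@1, J102@5): d1:5  d2:5  d3:2  d4:2  d5:4  d6:0 ⇒ 5.
Reduction 9 − 5 = 4.

4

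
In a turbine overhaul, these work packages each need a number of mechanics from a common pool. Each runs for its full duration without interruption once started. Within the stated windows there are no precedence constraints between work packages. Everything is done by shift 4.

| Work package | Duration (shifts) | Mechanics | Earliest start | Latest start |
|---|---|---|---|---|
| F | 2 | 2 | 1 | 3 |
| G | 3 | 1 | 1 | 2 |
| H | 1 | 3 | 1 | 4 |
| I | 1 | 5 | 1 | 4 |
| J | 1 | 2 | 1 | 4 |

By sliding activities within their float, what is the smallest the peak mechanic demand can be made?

Early-start (F@1, G@1, H@1, I@1, J@1) gives peak 13: s1:13  s2:3  s3:1  s4:0.
Shift H→3, I→4.
Schedule F@1, G@1, H@3, I@4, J@1: s1:5  s2:3  s3:4  s4:5 — peak 5.
Total mechanic-shifts = 17 over 4 shifts ⇒ peak ≥ ⌈17/4⌉ = 5, so 5 is optimal.

5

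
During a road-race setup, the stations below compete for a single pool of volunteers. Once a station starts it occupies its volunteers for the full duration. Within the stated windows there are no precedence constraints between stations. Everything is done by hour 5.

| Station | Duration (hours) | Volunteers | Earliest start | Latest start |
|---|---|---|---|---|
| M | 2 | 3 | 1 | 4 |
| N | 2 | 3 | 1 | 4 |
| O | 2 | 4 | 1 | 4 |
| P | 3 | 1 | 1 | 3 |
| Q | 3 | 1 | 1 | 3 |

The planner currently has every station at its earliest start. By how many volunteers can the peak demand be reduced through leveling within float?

6

Early-start peak: h1:12  h2:12  h3:2  h4:0  h5:0 ⇒ 12.
Leveled (M@1, N@1, O@3, P@3, Q@3): h1:6  h2:6  h3:6  h4:6  h5:2 ⇒ 6.
Reduction 12 − 6 = 6.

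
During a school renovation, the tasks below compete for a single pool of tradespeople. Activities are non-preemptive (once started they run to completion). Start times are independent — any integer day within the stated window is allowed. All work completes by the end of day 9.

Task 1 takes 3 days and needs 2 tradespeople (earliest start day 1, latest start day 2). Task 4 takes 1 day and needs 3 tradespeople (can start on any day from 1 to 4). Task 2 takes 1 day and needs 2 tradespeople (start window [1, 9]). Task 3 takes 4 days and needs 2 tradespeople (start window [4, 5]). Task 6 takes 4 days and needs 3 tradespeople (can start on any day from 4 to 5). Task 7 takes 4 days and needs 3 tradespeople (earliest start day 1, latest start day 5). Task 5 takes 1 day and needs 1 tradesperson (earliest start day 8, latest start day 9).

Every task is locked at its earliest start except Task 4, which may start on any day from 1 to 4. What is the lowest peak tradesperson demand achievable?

Task 4@1: d1:10  d2:5  d3:5  d4:8  d5:5  d6:5  d7:5  d8:1  d9:0 → peak 10
Task 4@2: d1:7  d2:8  d3:5  d4:8  d5:5  d6:5  d7:5  d8:1  d9:0 → peak 8
Task 4@3: d1:7  d2:5  d3:8  d4:8  d5:5  d6:5  d7:5  d8:1  d9:0 → peak 8
Task 4@4: d1:7  d2:5  d3:5  d4:11  d5:5  d6:5  d7:5  d8:1  d9:0 → peak 11
Best is Task 4@2, peak 8.

8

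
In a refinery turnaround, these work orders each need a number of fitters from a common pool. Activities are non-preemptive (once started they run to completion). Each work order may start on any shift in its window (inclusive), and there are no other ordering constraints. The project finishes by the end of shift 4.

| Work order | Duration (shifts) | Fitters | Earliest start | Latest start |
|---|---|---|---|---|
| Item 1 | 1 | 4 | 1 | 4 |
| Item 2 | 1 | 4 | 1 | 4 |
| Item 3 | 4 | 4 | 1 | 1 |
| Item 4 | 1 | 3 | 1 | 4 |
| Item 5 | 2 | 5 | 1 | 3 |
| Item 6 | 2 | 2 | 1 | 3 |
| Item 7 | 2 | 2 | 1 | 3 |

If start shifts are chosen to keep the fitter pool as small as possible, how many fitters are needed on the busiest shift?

12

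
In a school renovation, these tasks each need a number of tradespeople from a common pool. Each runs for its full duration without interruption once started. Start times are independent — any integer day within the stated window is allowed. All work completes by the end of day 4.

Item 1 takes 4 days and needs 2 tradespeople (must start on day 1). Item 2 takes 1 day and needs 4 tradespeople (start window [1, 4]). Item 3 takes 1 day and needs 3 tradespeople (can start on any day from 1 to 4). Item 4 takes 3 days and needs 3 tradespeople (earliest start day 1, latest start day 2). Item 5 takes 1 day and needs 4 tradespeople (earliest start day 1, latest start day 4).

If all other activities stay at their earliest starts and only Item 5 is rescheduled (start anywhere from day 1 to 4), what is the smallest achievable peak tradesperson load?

12

Item 5@1: d1:16  d2:5  d3:5  d4:2 → peak 16
Item 5@2: d1:12  d2:9  d3:5  d4:2 → peak 12
Item 5@3: d1:12  d2:5  d3:9  d4:2 → peak 12
Item 5@4: d1:12  d2:5  d3:5  d4:6 → peak 12
Best is Item 5@2, peak 12.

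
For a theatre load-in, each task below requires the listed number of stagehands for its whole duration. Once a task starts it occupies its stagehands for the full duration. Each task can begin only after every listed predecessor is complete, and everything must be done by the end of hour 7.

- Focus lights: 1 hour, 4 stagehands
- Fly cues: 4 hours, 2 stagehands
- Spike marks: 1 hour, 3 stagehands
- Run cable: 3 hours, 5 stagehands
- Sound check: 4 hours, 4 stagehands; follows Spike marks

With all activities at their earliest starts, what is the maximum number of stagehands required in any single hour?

14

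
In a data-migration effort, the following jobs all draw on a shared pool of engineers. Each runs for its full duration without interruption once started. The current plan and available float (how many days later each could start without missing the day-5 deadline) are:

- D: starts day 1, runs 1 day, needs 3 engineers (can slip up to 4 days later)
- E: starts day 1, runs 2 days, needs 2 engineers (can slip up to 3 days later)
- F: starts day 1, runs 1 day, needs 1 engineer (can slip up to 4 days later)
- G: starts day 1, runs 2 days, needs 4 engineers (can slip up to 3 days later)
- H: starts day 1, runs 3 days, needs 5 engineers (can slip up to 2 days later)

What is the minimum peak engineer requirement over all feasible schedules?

7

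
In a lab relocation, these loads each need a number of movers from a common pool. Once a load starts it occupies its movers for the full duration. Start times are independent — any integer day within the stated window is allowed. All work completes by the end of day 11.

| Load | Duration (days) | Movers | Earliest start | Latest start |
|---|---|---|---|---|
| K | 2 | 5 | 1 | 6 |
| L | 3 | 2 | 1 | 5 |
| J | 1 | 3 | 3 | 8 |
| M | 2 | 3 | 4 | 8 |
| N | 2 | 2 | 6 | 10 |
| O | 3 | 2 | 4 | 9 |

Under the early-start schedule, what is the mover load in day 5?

At early start, day 5 has: M, O.
Demand: 3 + 2 = 5.

5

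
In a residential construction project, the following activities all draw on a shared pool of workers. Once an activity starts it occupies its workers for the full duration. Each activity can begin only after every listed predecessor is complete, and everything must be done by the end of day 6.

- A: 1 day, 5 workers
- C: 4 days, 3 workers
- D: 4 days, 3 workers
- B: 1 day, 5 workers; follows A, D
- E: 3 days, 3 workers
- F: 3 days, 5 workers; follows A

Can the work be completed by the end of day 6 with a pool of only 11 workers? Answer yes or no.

yes

Schedule A@1, C@1, D@2, B@6, E@1, F@4: d1:11  d2:9  d3:9  d4:11  d5:8  d6:10 — peak 11 ≤ 11.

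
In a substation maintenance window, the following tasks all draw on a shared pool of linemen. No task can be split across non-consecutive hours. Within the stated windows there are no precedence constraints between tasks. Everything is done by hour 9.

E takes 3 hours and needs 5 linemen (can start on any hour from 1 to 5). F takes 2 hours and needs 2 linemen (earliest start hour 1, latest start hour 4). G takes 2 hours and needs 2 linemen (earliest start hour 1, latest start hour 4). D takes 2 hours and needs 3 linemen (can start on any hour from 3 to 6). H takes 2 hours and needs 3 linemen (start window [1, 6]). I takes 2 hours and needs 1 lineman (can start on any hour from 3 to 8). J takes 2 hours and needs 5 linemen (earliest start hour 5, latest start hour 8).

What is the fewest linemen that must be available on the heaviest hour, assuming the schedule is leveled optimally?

Early-start (E@1, F@1, G@1, D@3, H@1, I@3, J@5) gives peak 12: h1:12  h2:12  h3:9  h4:4  h5:5  h6:5  h7:0  h8:0  h9:0.
Shift F→4, G→4, D→6, H→6, J→8.
Schedule E@1, F@4, G@4, D@6, H@6, I@3, J@8: h1:5  h2:5  h3:6  h4:5  h5:4  h6:6  h7:6  h8:5  h9:5 — peak 6.
Total lineman-hours = 47 over 9 hours ⇒ peak ≥ ⌈47/9⌉ = 6, so 6 is optimal.

6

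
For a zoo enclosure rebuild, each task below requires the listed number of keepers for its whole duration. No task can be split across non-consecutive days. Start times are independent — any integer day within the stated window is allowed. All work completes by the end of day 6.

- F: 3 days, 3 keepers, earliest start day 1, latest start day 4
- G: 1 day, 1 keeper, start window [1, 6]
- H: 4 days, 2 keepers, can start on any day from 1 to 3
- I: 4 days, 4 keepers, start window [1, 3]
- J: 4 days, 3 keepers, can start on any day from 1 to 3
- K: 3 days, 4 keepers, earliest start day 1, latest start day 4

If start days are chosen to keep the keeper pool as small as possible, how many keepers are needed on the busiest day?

13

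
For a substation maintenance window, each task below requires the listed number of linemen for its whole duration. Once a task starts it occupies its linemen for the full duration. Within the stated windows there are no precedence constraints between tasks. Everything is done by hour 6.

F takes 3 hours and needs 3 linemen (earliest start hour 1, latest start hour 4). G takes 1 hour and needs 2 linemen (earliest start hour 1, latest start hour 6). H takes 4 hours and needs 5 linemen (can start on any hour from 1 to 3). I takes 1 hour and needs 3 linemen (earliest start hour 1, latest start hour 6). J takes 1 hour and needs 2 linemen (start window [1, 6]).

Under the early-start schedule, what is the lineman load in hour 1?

15

At early start, hour 1 has: F, G, H, I, J.
Demand: 3 + 2 + 5 + 3 + 2 = 15.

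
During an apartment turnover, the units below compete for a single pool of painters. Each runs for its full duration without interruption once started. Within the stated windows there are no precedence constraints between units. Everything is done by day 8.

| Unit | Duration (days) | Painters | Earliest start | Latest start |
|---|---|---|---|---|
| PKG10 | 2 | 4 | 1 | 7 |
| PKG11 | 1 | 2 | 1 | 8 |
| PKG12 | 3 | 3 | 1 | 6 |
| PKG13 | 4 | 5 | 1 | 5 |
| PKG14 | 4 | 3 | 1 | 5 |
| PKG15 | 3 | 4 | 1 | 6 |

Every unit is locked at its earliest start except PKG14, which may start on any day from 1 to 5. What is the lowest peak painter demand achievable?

18

PKG14@1: d1:21  d2:19  d3:15  d4:8  d5:0  d6:0  d7:0  d8:0 → peak 21
PKG14@2: d1:18  d2:19  d3:15  d4:8  d5:3  d6:0  d7:0  d8:0 → peak 19
PKG14@3: d1:18  d2:16  d3:15  d4:8  d5:3  d6:3  d7:0  d8:0 → peak 18
PKG14@4: d1:18  d2:16  d3:12  d4:8  d5:3  d6:3  d7:3  d8:0 → peak 18
PKG14@5: d1:18  d2:16  d3:12  d4:5  d5:3  d6:3  d7:3  d8:3 → peak 18
Best is PKG14@3, peak 18.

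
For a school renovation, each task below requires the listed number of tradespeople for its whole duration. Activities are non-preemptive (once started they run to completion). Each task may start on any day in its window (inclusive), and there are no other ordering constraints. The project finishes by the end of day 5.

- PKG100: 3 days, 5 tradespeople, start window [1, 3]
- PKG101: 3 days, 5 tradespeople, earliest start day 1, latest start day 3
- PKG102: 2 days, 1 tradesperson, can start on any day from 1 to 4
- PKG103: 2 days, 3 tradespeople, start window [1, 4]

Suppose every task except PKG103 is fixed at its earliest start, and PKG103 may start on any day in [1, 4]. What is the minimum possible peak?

PKG103@1: d1:14  d2:14  d3:10  d4:0  d5:0 → peak 14
PKG103@2: d1:11  d2:14  d3:13  d4:0  d5:0 → peak 14
PKG103@3: d1:11  d2:11  d3:13  d4:3  d5:0 → peak 13
PKG103@4: d1:11  d2:11  d3:10  d4:3  d5:3 → peak 11
Best is PKG103@4, peak 11.

11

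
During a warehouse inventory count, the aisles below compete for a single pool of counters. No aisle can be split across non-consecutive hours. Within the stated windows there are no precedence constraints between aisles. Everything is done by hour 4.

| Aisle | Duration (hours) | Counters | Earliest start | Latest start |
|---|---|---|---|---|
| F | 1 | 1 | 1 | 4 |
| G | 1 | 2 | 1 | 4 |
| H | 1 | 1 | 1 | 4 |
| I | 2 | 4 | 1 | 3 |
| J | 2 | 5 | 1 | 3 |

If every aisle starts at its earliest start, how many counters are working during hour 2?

9

At early start, hour 2 has: I, J.
Demand: 4 + 5 = 9.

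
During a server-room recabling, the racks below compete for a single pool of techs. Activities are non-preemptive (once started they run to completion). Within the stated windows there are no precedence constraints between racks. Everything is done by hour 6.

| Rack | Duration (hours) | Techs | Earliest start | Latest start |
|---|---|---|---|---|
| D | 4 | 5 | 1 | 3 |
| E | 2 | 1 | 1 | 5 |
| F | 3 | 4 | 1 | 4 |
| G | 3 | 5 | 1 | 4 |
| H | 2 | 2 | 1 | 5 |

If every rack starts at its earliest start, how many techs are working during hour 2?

17

At early start, hour 2 has: D, E, F, G, H.
Demand: 5 + 1 + 4 + 5 + 2 = 17.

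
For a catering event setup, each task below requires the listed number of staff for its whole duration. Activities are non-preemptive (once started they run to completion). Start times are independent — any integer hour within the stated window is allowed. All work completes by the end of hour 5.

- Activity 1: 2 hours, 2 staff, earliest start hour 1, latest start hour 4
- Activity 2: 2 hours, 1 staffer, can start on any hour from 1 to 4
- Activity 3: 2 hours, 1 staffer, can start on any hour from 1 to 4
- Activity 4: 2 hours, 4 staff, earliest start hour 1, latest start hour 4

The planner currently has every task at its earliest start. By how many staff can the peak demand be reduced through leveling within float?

4

Early-start peak: h1:8  h2:8  h3:0  h4:0  h5:0 ⇒ 8.
Leveled (Activity 1@1, Activity 2@1, Activity 3@1, Activity 4@3): h1:4  h2:4  h3:4  h4:4  h5:0 ⇒ 4.
Reduction 8 − 4 = 4.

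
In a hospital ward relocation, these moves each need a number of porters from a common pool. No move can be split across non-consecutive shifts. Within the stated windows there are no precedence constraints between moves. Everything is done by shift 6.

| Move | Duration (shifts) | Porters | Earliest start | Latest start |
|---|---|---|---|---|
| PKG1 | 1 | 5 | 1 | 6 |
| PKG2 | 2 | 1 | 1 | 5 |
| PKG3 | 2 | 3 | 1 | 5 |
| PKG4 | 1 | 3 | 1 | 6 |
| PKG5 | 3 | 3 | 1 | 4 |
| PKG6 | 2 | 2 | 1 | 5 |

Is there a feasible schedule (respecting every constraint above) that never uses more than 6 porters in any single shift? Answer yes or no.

Schedule PKG1@1, PKG2@1, PKG3@2, PKG4@3, PKG5@4, PKG6@4: s1:6  s2:4  s3:6  s4:5  s5:5  s6:3 — peak 6 ≤ 6.

yes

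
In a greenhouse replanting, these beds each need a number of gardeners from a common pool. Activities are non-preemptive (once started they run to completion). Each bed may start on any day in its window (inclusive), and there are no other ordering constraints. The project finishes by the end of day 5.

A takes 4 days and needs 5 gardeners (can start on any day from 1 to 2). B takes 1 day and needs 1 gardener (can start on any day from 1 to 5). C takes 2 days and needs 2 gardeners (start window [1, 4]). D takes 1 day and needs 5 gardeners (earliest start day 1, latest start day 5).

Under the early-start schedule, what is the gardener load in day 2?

7

At early start, day 2 has: A, C.
Demand: 5 + 2 = 7.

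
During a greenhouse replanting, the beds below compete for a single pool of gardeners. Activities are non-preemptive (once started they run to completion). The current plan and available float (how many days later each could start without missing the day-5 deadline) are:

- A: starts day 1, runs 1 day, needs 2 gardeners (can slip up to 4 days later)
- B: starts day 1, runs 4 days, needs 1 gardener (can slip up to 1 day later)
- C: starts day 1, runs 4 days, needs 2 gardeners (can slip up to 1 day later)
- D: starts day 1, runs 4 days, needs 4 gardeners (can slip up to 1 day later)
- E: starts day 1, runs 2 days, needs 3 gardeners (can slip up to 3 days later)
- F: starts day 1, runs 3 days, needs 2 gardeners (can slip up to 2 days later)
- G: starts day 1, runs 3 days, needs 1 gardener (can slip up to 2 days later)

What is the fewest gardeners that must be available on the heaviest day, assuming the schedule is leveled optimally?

Early-start (A@1, B@1, C@1, D@1, E@1, F@1, G@1) gives peak 15: d1:15  d2:13  d3:10  d4:7  d5:0.
Shift D→2, F→3, G→3.
Schedule A@1, B@1, C@1, D@2, E@1, F@3, G@3: d1:8  d2:10  d3:10  d4:10  d5:7 — peak 10.

10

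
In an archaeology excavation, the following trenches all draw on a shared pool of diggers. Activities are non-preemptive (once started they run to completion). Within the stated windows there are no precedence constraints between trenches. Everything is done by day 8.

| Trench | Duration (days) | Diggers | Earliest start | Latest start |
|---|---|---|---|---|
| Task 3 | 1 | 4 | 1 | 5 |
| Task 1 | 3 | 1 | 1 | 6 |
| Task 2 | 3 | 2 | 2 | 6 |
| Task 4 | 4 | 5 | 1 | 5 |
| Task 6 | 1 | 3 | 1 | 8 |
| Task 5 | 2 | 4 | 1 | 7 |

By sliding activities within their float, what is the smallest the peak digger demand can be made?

6

Early-start (Task 3@1, Task 1@1, Task 2@2, Task 4@1, Task 6@1, Task 5@1) gives peak 17: d1:17  d2:12  d3:8  d4:7  d5:0  d6:0  d7:0  d8:0.
Shift Task 2→6, Task 4→2, Task 6→6, Task 5→7.
Schedule Task 3@1, Task 1@1, Task 2@6, Task 4@2, Task 6@6, Task 5@7: d1:5  d2:6  d3:6  d4:5  d5:5  d6:5  d7:6  d8:6 — peak 6.
Total digger-days = 44 over 8 days ⇒ peak ≥ ⌈44/8⌉ = 6, so 6 is optimal.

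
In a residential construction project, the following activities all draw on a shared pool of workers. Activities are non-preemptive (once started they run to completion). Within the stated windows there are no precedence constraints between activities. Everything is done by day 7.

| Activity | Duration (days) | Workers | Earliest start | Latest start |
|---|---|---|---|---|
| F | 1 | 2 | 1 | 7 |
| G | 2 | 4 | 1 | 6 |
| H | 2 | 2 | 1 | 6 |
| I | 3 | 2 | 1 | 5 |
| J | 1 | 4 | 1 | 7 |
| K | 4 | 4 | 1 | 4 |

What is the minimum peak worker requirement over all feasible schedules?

6

Early-start (F@1, G@1, H@1, I@1, J@1, K@1) gives peak 18: d1:18  d2:12  d3:6  d4:4  d5:0  d6:0  d7:0.
Shift H→2, I→4, J→3, K→4.
Schedule F@1, G@1, H@2, I@4, J@3, K@4: d1:6  d2:6  d3:6  d4:6  d5:6  d6:6  d7:4 — peak 6.
Total worker-days = 40 over 7 days ⇒ peak ≥ ⌈40/7⌉ = 6, so 6 is optimal.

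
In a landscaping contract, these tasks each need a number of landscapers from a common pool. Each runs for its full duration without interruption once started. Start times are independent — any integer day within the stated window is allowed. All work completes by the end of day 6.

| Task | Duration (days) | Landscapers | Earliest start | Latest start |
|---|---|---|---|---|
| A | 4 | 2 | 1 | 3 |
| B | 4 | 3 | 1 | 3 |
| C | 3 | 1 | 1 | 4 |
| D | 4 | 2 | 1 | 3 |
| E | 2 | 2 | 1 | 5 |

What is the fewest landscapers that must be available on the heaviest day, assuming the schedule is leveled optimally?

8

Early-start (A@1, B@1, C@1, D@1, E@1) gives peak 10: d1:10  d2:10  d3:8  d4:7  d5:0  d6:0.
Shift E→5.
Schedule A@1, B@1, C@1, D@1, E@5: d1:8  d2:8  d3:8  d4:7  d5:2  d6:2 — peak 8.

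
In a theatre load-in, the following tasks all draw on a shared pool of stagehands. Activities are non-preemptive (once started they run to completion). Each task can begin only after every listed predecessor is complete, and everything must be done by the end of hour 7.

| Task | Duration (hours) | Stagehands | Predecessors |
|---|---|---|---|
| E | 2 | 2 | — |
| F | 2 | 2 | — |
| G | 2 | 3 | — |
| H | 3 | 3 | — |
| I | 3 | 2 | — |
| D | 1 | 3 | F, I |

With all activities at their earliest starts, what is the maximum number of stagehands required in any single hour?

12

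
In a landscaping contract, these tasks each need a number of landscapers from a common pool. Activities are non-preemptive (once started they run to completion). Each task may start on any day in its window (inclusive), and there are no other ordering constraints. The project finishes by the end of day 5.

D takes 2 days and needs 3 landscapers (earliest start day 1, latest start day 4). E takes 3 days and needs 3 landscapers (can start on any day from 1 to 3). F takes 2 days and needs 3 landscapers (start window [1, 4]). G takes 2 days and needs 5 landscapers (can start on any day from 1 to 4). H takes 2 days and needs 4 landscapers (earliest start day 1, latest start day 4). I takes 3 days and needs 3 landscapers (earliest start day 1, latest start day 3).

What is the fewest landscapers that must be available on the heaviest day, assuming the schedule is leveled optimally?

11

Early-start (D@1, E@1, F@1, G@1, H@1, I@1) gives peak 21: d1:21  d2:21  d3:6  d4:0  d5:0.
Shift F→3, H→4, I→3.
Schedule D@1, E@1, F@3, G@1, H@4, I@3: d1:11  d2:11  d3:9  d4:10  d5:7 — peak 11.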